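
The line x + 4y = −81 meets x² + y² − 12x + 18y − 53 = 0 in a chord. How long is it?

Centre (6, −9), r² = 170. Perpendicular distance d from centre to line = |51| / √17 = 51/√17.
Chord = 2√(r² − d²) = 2·√(17) = 2√17.

2√17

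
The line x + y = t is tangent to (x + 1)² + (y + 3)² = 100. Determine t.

t = −4 ± 10√2

The line touches the circle iff its distance from (−1, −3) is 10:
|1·(−1) + 1·(−3) − t| / √2 = 10
|t − (−4)| = 10√2.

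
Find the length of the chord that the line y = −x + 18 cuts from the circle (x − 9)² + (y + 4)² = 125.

The distance from (9, −4) to the line is 13/√2, and r² = 125.
Half the chord is √(r² − d²) = √(81/2), so the full chord is 9√2.

9√2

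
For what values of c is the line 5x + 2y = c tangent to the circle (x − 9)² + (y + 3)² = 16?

For a tangent, require d(centre, line) = r = 4.
|5·9 + 2·(−3) − c| / √29 = 4
|c − (39)| = 4√29.

c = 39 ± 4√29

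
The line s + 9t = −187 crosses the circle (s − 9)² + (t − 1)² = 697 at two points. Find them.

(−7, −20) and (20, −23)

From the line, t = (−187 − s)/9. Substituting:
82s² − 1066s − 11480 = 0  ⟹  s² − 13s − 140 = 0
s = 20 or s = −7, giving (20, −23) and (−7, −20).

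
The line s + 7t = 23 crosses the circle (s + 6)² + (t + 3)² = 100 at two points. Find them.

Substitute t = (23 − s)/7:
50s² + 500s − 1200 = 0  ⟹  s² + 10s − 24 = 0
s = 2 or s = −12, giving (2, 3) and (−12, 5).

(−12, 5) and (2, 3)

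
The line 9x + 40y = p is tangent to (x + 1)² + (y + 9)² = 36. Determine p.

For a tangent, require d(centre, line) = r = 6.
|9·(−1) + 40·(−9) − p| / √1681 = 6
|p − (−369)| = 6·41, so p = −123 or p = −615.

p = −615 or p = −123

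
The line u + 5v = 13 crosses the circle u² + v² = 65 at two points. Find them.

(−7, 4) and (8, 1)

Express v = (13 − u)/5 and substitute into the circle:
26u² − 26u − 1456 = 0  ⟹  u² − u − 56 = 0
u = 8 or u = −7, giving (8, 1) and (−7, 4).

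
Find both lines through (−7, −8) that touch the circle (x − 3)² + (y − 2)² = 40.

A line y − (−8) = m(x − (−7)) is tangent when its distance from (3, 2) is 2√10:
[m·(10) − (10)]² = 40(m² + 1)
3m² − 10m + 3 = 0, so m = 3 or m = 1/3.
Through (−7, −8) these give 3x − y = −13 and x − 3y = 17.

3x − y = −13 and x − 3y = 17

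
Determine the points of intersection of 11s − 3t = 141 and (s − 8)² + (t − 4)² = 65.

Express t = (−141 + 11s)/3 and substitute into the circle:
130s² − 3510s + 23400 = 0  ⟹  s² − 27s + 180 = 0
s = 15 or s = 12, giving (15, 8) and (12, −3).

(12, −3) and (15, 8)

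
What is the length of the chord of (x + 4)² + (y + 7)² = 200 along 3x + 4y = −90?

20

From the line, y = (−90 − 3x)/4. Substituting:
25x² + 500x + 900 = 0  ⟹  x² + 20x + 36 = 0
x = −2 or x = −18, giving (−2, −21) and (−18, −9).
Chord length = distance between (−2, −21) and (−18, −9) = √400 = 20.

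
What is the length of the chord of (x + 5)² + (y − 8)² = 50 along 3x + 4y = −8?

Express y = (−8 − 3x)/4 and substitute into the circle:
25x² + 400x + 1200 = 0  ⟹  x² + 16x + 48 = 0
x = −4 or x = −12, giving (−4, 1) and (−12, 7).
|(−4, 1) − (−12, 7)| = √((8)² + (−6)²) = 10.

10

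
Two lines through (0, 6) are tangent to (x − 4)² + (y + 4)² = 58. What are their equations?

3x + 7y = 42 and 7x − 3y = −18

Write the tangent as mx − y + (6 − m·(0)) = 0 and set its distance from the centre to √58:
(4m − (−10))² = 58(m² + 1)
21m² − 40m − 21 = 0, so m = −3/7 or m = 7/3.
Through (0, 6) these give 3x + 7y = 42 and 7x − 3y = −18.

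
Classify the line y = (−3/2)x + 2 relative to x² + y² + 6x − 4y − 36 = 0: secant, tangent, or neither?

secant

Substituting the line into the circle gives 13x² + 24x − 160 = 0.
Discriminant = (24)² − 4·13·(−160) = 8896 > 0.
Two real roots: the line is a secant.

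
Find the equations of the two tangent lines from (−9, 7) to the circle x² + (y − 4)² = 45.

A line y − (7) = m(x − (−9)) is tangent when its distance from (0, 4) is 3√5:
[m·(9) − (−3)]² = 45(m² + 1)
2m² + 3m − 2 = 0, so m = 1/2 or m = −2.
Through (−9, 7) these give x − 2y = −23 and 2x + y = −11.

x − 2y = −23 and 2x + y = −11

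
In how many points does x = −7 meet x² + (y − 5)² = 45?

0

Centre (0, 5), r² = 45. Distance² from centre to line = (7)² = 49.
Since d² > r², the line lies outside the circle.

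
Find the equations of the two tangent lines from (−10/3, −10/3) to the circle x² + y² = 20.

A line y − (−10/3) = m(x − (−10/3)) is tangent when its distance from (0, 0) is 2√5:
[m·(10/3) − (10/3)]² = 20(m² + 1)
2m² + 5m + 2 = 0, so m = −2 or m = −1/2.
With m = −2: 2x + y = −10. With m = −1/2: x + 2y = −10.

2x + y = −10 and x + 2y = −10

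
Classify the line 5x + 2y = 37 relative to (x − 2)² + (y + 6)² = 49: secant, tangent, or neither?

neither

Substituting the line into the circle gives 29x² − 506x + 2221 = 0.
Discriminant = (−506)² − 4·29·(2221) = −1600 < 0.
No real roots: the line does not meet the circle.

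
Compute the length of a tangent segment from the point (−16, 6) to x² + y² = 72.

2√55

Centre (0, 0), r² = 72. |PO|² = (−16)² + (6)² = 292.
Power of the point: PT² = |PO|² − r² = 220, so PT = 2√55.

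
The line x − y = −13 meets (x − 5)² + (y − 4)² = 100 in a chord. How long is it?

Centre (5, 4), r² = 100. Perpendicular distance d from centre to line = |14| / √2 = 14/√2.
Chord = 2√(r² − d²) = 2·√(2) = 2√2.

2√2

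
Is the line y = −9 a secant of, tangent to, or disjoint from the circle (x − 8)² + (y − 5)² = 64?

disjoint

Centre (8, 5), r² = 64. Distance² from centre to line = (14)² = 196.
Since d² > r², the line lies outside the circle.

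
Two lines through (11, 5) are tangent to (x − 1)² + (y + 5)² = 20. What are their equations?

Write the tangent as mx − y + (5 − m·(11)) = 0 and set its distance from the centre to 2√5:
[m·(−10) − (−10)]² = 20(m² + 1)
2m² − 5m + 2 = 0, so m = 1/2 or m = 2.
Through (11, 5) these give x − 2y = 1 and 2x − y = 17.

x − 2y = 1 and 2x − y = 17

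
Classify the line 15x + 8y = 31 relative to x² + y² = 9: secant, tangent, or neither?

Centre (0, 0), r² = 9. Distance² from centre to line = (−31)²/289 = 961/289.
Since d² < r², the line cuts the circle twice.

secant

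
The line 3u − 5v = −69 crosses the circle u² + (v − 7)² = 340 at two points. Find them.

(−18, 3) and (12, 21)

Substitute v = (69 + 3u)/5:
34u² + 204u − 7344 = 0  ⟹  u² + 6u − 216 = 0
u = 12 or u = −18, giving (12, 21) and (−18, 3).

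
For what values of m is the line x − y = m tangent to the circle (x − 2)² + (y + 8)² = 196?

Tangency holds when the distance from the centre (2, −8) to the line equals the radius 14:
|1·2 − 1·(−8) − m| / √2 = 14
|m − (10)| = 14√2.

m = 10 ± 14√2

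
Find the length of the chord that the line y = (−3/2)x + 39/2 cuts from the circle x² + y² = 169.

Centre (0, 0), r² = 169. Perpendicular distance d from centre to line = |−39| / √13 = 39/√13.
Half the chord is √(r² − d²) = √(52), so the full chord is 4√13.

4√13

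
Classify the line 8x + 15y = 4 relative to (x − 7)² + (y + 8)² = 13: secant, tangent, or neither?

d² = (8·7 + 15·(−8) − (4))²/289 = 16; r² = 13.
Since d² > r², the line lies outside the circle.

neither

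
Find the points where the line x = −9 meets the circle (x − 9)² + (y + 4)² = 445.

The line gives x = −9. Substituting into the circle:
y² + 8y − 105 = 0
y = 7 or y = −15, giving (−9, 7) and (−9, −15).

(−9, −15) and (−9, 7)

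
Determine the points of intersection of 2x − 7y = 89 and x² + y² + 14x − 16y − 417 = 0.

(−8, −15) and (6, −11)

Express y = (−89 + 2x)/7 and substitute into the circle:
53x² + 106x − 2544 = 0  ⟹  x² + 2x − 48 = 0
x = 6 or x = −8, giving (6, −11) and (−8, −15).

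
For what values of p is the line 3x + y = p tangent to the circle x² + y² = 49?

Tangency holds when the distance from the centre (0, 0) to the line equals the radius 7:
|3·0 + 1·0 − p| / √10 = 7
|p| = 7√10.

p = ±7√10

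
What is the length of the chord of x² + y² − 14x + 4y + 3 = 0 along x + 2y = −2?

6√5

From the line, y = (−2 − x)/2. Substituting:
5x² − 60x = 0  ⟹  x² − 12x = 0
x = 12 or x = 0, giving (12, −7) and (0, −1).
Chord length = distance between (12, −7) and (0, −1) = √180 = 6√5.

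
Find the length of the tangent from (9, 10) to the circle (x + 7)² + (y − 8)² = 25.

√235

Centre (−7, 8), r² = 25. |PO|² = (16)² + (2)² = 260.
By the tangent–radius right angle, tangent length = √(|PO|² − r²) = √235.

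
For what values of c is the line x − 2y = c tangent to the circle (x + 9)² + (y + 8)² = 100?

Tangency holds when the distance from the centre (−9, −8) to the line equals the radius 10:
|1·(−9) − 2·(−8) − c| / √5 = 10
|c − (7)| = 10√5.

c = 7 ± 10√5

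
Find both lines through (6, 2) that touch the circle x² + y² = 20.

Write the tangent as mx − y + (2 − m·(6)) = 0 and set its distance from the centre to 2√5:
[m·(−6) − (−2)]² = 20(m² + 1)
2m² − 3m − 2 = 0, so m = 2 or m = −1/2.
With m = 2: 2x − y = 10. With m = −1/2: x + 2y = 10.

2x − y = 10 and x + 2y = 10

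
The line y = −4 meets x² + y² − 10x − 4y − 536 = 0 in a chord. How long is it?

From the line, y = −4. Substituting:
x² − 10x − 504 = 0
x = 28 or x = −18, giving (28, −4) and (−18, −4).
|(28, −4) − (−18, −4)| = √((46)² + (0)²) = 46.

46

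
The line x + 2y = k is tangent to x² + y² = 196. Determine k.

k = ±14√5

For a tangent, require d(centre, line) = r = 14.
|1·0 + 2·0 − k| / √5 = 14
|k| = 14√5.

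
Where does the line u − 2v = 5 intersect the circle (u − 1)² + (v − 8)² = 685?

From the line, v = (−5 + u)/2. Substituting:
5u² − 50u − 2295 = 0  ⟹  u² − 10u − 459 = 0
u = 27 or u = −17, giving (27, 11) and (−17, −11).

(−17, −11) and (27, 11)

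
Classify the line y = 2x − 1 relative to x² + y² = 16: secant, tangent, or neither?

d² = (2·0 − 1·0 − (1))²/5 = 1/5; r² = 16.
Since d² < r², the line cuts the circle twice.

secant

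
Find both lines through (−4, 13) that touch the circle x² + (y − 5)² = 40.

Let a tangent through (−4, 13) have slope m. Its distance from (0, 5) must equal 2√10:
[m·(4) − (−8)]² = 40(m² + 1)
3m² − 8m − 3 = 0, so m = −1/3 or m = 3.
Through (−4, 13) these give x + 3y = 35 and 3x − y = −25.

x + 3y = 35 and 3x − y = −25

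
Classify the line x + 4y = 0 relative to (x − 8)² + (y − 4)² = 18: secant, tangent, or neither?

Centre (8, 4), r² = 18. Distance² from centre to line = (24)²/17 = 576/17.
Since d² > r², the line lies outside the circle.

neither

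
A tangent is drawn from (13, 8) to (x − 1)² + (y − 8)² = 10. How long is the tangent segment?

The centre is (1, 8) and r = √10. The square of the distance from P to the centre is 144 + 0 = 144.
Power of the point: PT² = |PO|² − r² = 134, so PT = √134.

√134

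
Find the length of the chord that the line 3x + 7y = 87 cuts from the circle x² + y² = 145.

√58

Centre (0, 0), r² = 145. Perpendicular distance d from centre to line = |−87| / √58 = 87/√58.
Chord = 2√(r² − d²) = 2·√(29/2) = √58.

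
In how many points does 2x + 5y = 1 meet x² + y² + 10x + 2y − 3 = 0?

2

d² = (2·(−5) + 5·(−1) − (1))²/29 = 256/29; r² = 29.
Since d² < r², the line cuts the circle twice.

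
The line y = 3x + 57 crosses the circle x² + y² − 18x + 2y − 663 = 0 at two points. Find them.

Substitute y = 3x + 57:
10x² + 330x + 2700 = 0  ⟹  x² + 33x + 270 = 0
x = −15 or x = −18, giving (−15, 12) and (−18, 3).

(−18, 3) and (−15, 12)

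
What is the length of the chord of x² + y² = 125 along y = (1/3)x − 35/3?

From the line, y = (−35 + x)/3. Substituting:
10x² − 70x + 100 = 0  ⟹  x² − 7x + 10 = 0
x = 5 or x = 2, giving (5, −10) and (2, −11).
Chord length = distance between (5, −10) and (2, −11) = √10 = √10.

√10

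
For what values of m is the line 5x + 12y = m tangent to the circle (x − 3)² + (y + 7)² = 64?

For a tangent, require d(centre, line) = r = 8.
|5·3 + 12·(−7) − m| / √169 = 8
|m − (−69)| = 8·13, so m = 35 or m = −173.

m = −173 or m = 35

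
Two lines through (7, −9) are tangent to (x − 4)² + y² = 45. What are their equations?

Let a tangent through (7, −9) have slope m. Its distance from (4, 0) must equal 3√5:
[m·(−3) − (9)]² = 45(m² + 1)
2m² − 3m − 2 = 0, so m = 2 or m = −1/2.
Through (7, −9) these give 2x − y = 23 and x + 2y = −11.

2x − y = 23 and x + 2y = −11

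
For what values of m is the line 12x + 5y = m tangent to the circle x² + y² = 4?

The line touches the circle iff its distance from (0, 0) is 2:
|12·0 + 5·0 − m| / √169 = 2
|m| = 2·13, so m = 26 or m = −26.

m = −26 or m = 26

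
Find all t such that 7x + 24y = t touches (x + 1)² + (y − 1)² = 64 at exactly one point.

Tangency holds when the distance from the centre (−1, 1) to the line equals the radius 8:
|7·(−1) + 24·1 − t| / √625 = 8
|t − (17)| = 8·25, so t = 217 or t = −183.

t = −183 or t = 217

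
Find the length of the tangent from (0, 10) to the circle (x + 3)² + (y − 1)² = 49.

The centre is (−3, 1) and r = 7. The square of the distance from P to the centre is 9 + 81 = 90.
Power of the point: PT² = |PO|² − r² = 41, so PT = √41.

√41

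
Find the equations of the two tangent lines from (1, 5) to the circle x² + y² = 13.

A line y − (5) = m(x − (1)) is tangent when its distance from (0, 0) is √13:
(−1m − (−5))² = 13(m² + 1)
6m² + 5m − 6 = 0, so m = −3/2 or m = 2/3.
With m = −3/2: 3x + 2y = 13. With m = 2/3: 2x − 3y = −13.

3x + 2y = 13 and 2x − 3y = −13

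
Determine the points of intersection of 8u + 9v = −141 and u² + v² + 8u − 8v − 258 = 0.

Substitute v = (−141 − 8u)/9:
145u² + 3480u + 9135 = 0  ⟹  u² + 24u + 63 = 0
u = −3 or u = −21, giving (−3, −13) and (−21, 3).

(−21, 3) and (−3, −13)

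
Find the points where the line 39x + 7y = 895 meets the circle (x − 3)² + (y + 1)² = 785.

(19, 22) and (26, −17)

From the line, y = (895 − 39x)/7. Substituting:
1570x² − 70650x + 775580 = 0  ⟹  x² − 45x + 494 = 0
x = 26 or x = 19, giving (26, −17) and (19, 22).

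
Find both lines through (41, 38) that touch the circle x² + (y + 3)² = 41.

A line y − (38) = m(x − (41)) is tangent when its distance from (0, −3) is √41:
(−41m − (−41))² = 41(m² + 1)
20m² − 41m + 20 = 0, so m = 5/4 or m = 4/5.
Through (41, 38) these give 5x − 4y = 53 and 4x − 5y = −26.

5x − 4y = 53 and 4x − 5y = −26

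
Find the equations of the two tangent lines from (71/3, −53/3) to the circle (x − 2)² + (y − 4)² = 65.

7x + 4y = 95 and 4x + 7y = −29

A line y − (−53/3) = m(x − (71/3)) is tangent when its distance from (2, 4) is √65:
[m·(−65/3) − (65/3)]² = 65(m² + 1)
28m² + 65m + 28 = 0, so m = −7/4 or m = −4/7.
With m = −7/4: 7x + 4y = 95. With m = −4/7: 4x + 7y = −29.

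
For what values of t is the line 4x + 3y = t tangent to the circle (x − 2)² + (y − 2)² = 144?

Tangency holds when the distance from the centre (2, 2) to the line equals the radius 12:
|4·2 + 3·2 − t| / √25 = 12
|t − (14)| = 12·5, so t = 74 or t = −46.

t = −46 or t = 74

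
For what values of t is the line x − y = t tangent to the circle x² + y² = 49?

Tangency holds when the distance from the centre (0, 0) to the line equals the radius 7:
|1·0 − 1·0 − t| / √2 = 7
|t| = 7√2.

t = ±7√2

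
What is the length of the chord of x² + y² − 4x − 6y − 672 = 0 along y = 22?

Centre (2, 3), r² = 685. Perpendicular distance d from centre to line = |−19| / √1 = 19.
Chord = 2√(r² − d²) = 2·√(324) = 36.

36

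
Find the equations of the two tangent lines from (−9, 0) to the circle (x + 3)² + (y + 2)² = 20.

2x + y = −18 and x − 2y = −9

Write the tangent as mx − y + (0 − m·(−9)) = 0 and set its distance from the centre to 2√5:
[m·(6) − (−2)]² = 20(m² + 1)
2m² + 3m − 2 = 0, so m = −2 or m = 1/2.
With m = −2: 2x + y = −18. With m = 1/2: x − 2y = −9.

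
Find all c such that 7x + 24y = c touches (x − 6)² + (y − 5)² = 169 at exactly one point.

c = −163 or c = 487

For a tangent, require d(centre, line) = r = 13.
|7·6 + 24·5 − c| / √625 = 13
|c − (162)| = 13·25, so c = 487 or c = −163.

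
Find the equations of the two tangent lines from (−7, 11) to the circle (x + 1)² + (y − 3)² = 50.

x + 7y = 70 and 7x − y = −60

Write the tangent as mx − y + (11 − m·(−7)) = 0 and set its distance from the centre to 5√2:
(6m − (−8))² = 50(m² + 1)
7m² − 48m − 7 = 0, so m = −1/7 or m = 7.
Through (−7, 11) these give x + 7y = 70 and 7x − y = −60.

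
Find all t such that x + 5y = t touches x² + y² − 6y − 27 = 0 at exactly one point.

t = 15 ± 6√26

For a tangent, require d(centre, line) = r = 6.
|1·0 + 5·3 − t| / √26 = 6
|t − (15)| = 6√26.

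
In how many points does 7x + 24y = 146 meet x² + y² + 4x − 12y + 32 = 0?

Substituting the line into the circle gives 625x² + 2276x − 2300 = 0.
Δ = 5180176 − (−5750000) = 10930176.
Two real roots: the line is a secant.

2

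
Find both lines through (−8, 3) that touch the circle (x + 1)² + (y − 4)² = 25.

3x + 4y = −12 and 4x − 3y = −41

A line y − (3) = m(x − (−8)) is tangent when its distance from (−1, 4) is 5:
[m·(7) − (1)]² = 25(m² + 1)
12m² − 7m − 12 = 0, so m = −3/4 or m = 4/3.
With m = −3/4: 3x + 4y = −12. With m = 4/3: 4x − 3y = −41.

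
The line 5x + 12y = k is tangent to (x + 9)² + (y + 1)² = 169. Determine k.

The line touches the circle iff its distance from (−9, −1) is 13:
|5·(−9) + 12·(−1) − k| / √169 = 13
|k − (−57)| = 13·13, so k = 112 or k = −226.

k = −226 or k = 112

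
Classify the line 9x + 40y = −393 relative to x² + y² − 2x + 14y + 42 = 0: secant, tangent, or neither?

neither

d² = (9·1 + 40·(−7) − (−393))²/1681 = 14884/1681; r² = 8.
Since d² > r², the line lies outside the circle.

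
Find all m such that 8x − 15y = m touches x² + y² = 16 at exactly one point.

For a tangent, require d(centre, line) = r = 4.
|8·0 − 15·0 − m| / √289 = 4
|m| = 4·17, so m = 68 or m = −68.

m = −68 or m = 68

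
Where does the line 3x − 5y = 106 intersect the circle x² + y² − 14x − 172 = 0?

Substitute y = (−106 + 3x)/5:
34x² − 986x + 6936 = 0  ⟹  x² − 29x + 204 = 0
x = 17 or x = 12, giving (17, −11) and (12, −14).

(12, −14) and (17, −11)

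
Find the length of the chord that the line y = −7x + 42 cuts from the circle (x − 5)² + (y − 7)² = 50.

10√2

Substitute y = −7x + 42:
50x² − 500x + 1200 = 0  ⟹  x² − 10x + 24 = 0
x = 6 or x = 4, giving (6, 0) and (4, 14).
|(6, 0) − (4, 14)| = √((2)² + (−14)²) = 10√2.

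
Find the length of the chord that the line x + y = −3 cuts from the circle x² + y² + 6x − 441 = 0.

30√2

From the line, y = −x − 3. Substituting:
2x² + 12x − 432 = 0  ⟹  x² + 6x − 216 = 0
x = 12 or x = −18, giving (12, −15) and (−18, 15).
|(12, −15) − (−18, 15)| = √((30)² + (−30)²) = 30√2.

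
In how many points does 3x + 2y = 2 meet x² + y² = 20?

2

Substituting the line into the circle gives 13x² − 12x − 76 = 0.
Δ = 144 − (−3952) = 4096.
Two real roots: the line is a secant.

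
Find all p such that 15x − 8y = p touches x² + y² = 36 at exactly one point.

Tangency holds when the distance from the centre (0, 0) to the line equals the radius 6:
|15·0 − 8·0 − p| / √289 = 6
|p| = 6·17, so p = 102 or p = −102.

p = −102 or p = 102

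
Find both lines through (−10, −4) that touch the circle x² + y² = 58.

A line y − (−4) = m(x − (−10)) is tangent when its distance from (0, 0) is √58:
[m·(10) − (4)]² = 58(m² + 1)
21m² − 40m − 21 = 0, so m = −3/7 or m = 7/3.
Through (−10, −4) these give 3x + 7y = −58 and 7x − 3y = −58.

3x + 7y = −58 and 7x − 3y = −58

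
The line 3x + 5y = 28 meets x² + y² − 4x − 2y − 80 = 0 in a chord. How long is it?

3√34

Centre (2, 1), r² = 85. Perpendicular distance d from centre to line = |−17| / √34 = 17/√34.
Half the chord is √(r² − d²) = √(153/2), so the full chord is 3√34.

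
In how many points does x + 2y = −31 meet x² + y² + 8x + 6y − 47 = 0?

Centre (−4, −3), r² = 72. Distance² from centre to line = (21)²/5 = 441/5.
Since d² > r², the line lies outside the circle.

0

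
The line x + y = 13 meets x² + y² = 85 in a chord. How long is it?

The distance from (0, 0) to the line is 13/√2, and r² = 85.
Chord = 2√(r² − d²) = 2·√(1/2) = √2.

√2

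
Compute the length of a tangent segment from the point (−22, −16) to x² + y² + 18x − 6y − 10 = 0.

The centre is (−9, 3) and r = 10. The square of the distance from P to the centre is 169 + 361 = 530.
Power of the point: PT² = |PO|² − r² = 430, so PT = √430.

√430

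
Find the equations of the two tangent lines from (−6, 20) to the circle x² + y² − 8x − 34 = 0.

x + y = 14 and 7x + y = −22

Write the tangent as mx − y + (20 − m·(−6)) = 0 and set its distance from the centre to 5√2:
[m·(10) − (−20)]² = 50(m² + 1)
m² + 8m + 7 = 0, so m = −1 or m = −7.
Through (−6, 20) these give x + y = 14 and 7x + y = −22.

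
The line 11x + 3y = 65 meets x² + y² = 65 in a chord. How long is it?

√130

From the line, y = (65 − 11x)/3. Substituting:
130x² − 1430x + 3640 = 0  ⟹  x² − 11x + 28 = 0
x = 7 or x = 4, giving (7, −4) and (4, 7).
Chord length = distance between (7, −4) and (4, 7) = √130 = √130.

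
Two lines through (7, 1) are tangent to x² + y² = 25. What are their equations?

4x − 3y = 25 and 3x + 4y = 25

A line y − (1) = m(x − (7)) is tangent when its distance from (0, 0) is 5:
[m·(−7) − (−1)]² = 25(m² + 1)
12m² − 7m − 12 = 0, so m = 4/3 or m = −3/4.
With m = 4/3: 4x − 3y = 25. With m = −3/4: 3x + 4y = 25.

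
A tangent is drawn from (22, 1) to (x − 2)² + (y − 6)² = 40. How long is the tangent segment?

With centre O = (2, 6), |OP|² = 425 and r² = 40.
Power of the point: PT² = |PO|² − r² = 385, so PT = √385.

√385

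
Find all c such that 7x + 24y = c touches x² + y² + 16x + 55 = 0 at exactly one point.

c = −131 or c = 19

Tangency holds when the distance from the centre (−8, 0) to the line equals the radius 3:
|7·(−8) + 24·0 − c| / √625 = 3
|c − (−56)| = 3·25, so c = 19 or c = −131.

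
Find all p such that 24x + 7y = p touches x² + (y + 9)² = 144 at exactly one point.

p = −363 or p = 237

The line touches the circle iff its distance from (0, −9) is 12:
|24·0 + 7·(−9) − p| / √625 = 12
|p − (−63)| = 12·25, so p = 237 or p = −363.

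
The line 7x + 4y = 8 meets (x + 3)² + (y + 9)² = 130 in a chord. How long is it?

Express y = (8 − 7x)/4 and substitute into the circle:
65x² − 520x = 0  ⟹  x² − 8x = 0
x = 8 or x = 0, giving (8, −12) and (0, 2).
|(8, −12) − (0, 2)| = √((8)² + (−14)²) = 2√65.

2√65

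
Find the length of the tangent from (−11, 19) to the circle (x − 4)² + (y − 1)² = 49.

The centre is (4, 1) and r = 7. The square of the distance from P to the centre is 225 + 324 = 549.
The tangent meets the radius at right angles, so tangent² = |PO|² − r² = 549 − 49 = 500.

10√5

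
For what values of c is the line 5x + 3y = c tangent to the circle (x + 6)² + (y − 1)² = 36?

Tangency holds when the distance from the centre (−6, 1) to the line equals the radius 6:
|5·(−6) + 3·1 − c| / √34 = 6
|c − (−27)| = 6√34.

c = −27 ± 6√34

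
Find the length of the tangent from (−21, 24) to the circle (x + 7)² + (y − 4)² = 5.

√591

The centre is (−7, 4) and r = √5. The square of the distance from P to the centre is 196 + 400 = 596.
Power of the point: PT² = |PO|² − r² = 591, so PT = √591.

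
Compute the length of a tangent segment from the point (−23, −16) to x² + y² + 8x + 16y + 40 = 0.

√385

Centre (−4, −8), r² = 40. |PO|² = (−19)² + (−8)² = 425.
The tangent meets the radius at right angles, so tangent² = |PO|² − r² = 425 − 40 = 385.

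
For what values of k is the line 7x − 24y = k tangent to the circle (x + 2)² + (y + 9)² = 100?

The line touches the circle iff its distance from (−2, −9) is 10:
|7·(−2) − 24·(−9) − k| / √625 = 10
|k − (202)| = 10·25, so k = 452 or k = −48.

k = −48 or k = 452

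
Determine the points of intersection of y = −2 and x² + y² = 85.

(−9, −2) and (9, −2)

Express y = −2 and substitute into the circle:
x² − 81 = 0
x = 9 or x = −9, giving (9, −2) and (−9, −2).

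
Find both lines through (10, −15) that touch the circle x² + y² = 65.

4x + 7y = −65 and 8x + y = 65

Write the tangent as mx − y + (−15 − m·(10)) = 0 and set its distance from the centre to √65:
(−10m − (15))² = 65(m² + 1)
7m² + 60m + 32 = 0, so m = −4/7 or m = −8.
Through (10, −15) these give 4x + 7y = −65 and 8x + y = 65.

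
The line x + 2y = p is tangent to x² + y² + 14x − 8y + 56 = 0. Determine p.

For a tangent, require d(centre, line) = r = 3.
|1·(−7) + 2·4 − p| / √5 = 3
|p − (1)| = 3√5.

p = 1 ± 3√5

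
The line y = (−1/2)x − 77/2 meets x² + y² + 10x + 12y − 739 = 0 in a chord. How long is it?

8√5

Express y = (−77 − x)/2 and substitute into the circle:
5x² + 170x + 1125 = 0  ⟹  x² + 34x + 225 = 0
x = −9 or x = −25, giving (−9, −34) and (−25, −26).
Chord length = distance between (−9, −34) and (−25, −26) = √320 = 8√5.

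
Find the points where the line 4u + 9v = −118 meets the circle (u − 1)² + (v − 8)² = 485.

Express v = (−118 − 4u)/9 and substitute into the circle:
97u² + 1358u − 3104 = 0  ⟹  u² + 14u − 32 = 0
u = 2 or u = −16, giving (2, −14) and (−16, −6).

(−16, −6) and (2, −14)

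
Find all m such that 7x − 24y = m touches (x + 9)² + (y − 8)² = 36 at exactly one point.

m = −405 or m = −105

The line touches the circle iff its distance from (−9, 8) is 6:
|7·(−9) − 24·8 − m| / √625 = 6
|m − (−255)| = 6·25, so m = −105 or m = −405.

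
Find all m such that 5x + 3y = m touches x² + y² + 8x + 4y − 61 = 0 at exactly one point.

For a tangent, require d(centre, line) = r = 9.
|5·(−4) + 3·(−2) − m| / √34 = 9
|m − (−26)| = 9√34.

m = −26 ± 9√34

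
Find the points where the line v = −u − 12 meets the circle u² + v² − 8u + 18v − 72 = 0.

Express v = −u − 12 and substitute into the circle:
2u² − 2u − 144 = 0  ⟹  u² − u − 72 = 0
u = 9 or u = −8, giving (9, −21) and (−8, −4).

(−8, −4) and (9, −21)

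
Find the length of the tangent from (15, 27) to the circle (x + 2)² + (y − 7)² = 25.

2√166

With centre O = (−2, 7), |OP|² = 689 and r² = 25.
The tangent meets the radius at right angles, so tangent² = |PO|² − r² = 689 − 25 = 664.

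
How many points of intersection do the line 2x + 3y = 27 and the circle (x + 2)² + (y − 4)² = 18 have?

0

d² = (2·(−2) + 3·4 − (27))²/13 = 361/13; r² = 18.
Since d² > r², the line lies outside the circle.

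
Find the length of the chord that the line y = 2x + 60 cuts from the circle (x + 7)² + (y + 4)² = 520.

4√5

The distance from (−7, −4) to the line is 50/√5, and r² = 520.
Half the chord is √(r² − d²) = √(20), so the full chord is 4√5.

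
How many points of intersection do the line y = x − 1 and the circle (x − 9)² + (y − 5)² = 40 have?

2

Substituting the line into the circle gives 2x² − 30x + 77 = 0.
Discriminant = (−30)² − 4·2·(77) = 284 > 0.
Two real roots: the line is a secant.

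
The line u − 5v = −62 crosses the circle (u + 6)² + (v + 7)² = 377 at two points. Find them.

Express v = (62 + u)/5 and substitute into the circle:
26u² + 494u + 884 = 0  ⟹  u² + 19u + 34 = 0
u = −2 or u = −17, giving (−2, 12) and (−17, 9).

(−17, 9) and (−2, 12)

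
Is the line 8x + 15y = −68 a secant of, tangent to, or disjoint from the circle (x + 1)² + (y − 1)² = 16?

Substituting the line into the circle gives 289x² + 1778x + 3514 = 0.
Δ = 3161284 − 4062184 = −900900.
No real roots: the line does not meet the circle.

disjoint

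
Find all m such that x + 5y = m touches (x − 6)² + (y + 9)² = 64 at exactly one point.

m = −39 ± 8√26

For a tangent, require d(centre, line) = r = 8.
|1·6 + 5·(−9) − m| / √26 = 8
|m − (−39)| = 8√26.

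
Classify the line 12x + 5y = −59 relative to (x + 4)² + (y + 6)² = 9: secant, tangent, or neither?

Substituting the line into the circle gives 169x² + 896x + 1016 = 0.
Δ = 802816 − 686816 = 116000.
Two real roots: the line is a secant.

secant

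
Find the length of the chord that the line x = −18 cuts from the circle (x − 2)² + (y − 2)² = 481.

18

Centre (2, 2), r² = 481. Perpendicular distance d from centre to line = |20| / √1 = 20.
Half the chord is √(r² − d²) = √(81), so the full chord is 18.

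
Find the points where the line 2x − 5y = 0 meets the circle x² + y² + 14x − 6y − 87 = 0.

Express y = (2x)/5 and substitute into the circle:
29x² + 290x − 2175 = 0  ⟹  x² + 10x − 75 = 0
x = 5 or x = −15, giving (5, 2) and (−15, −6).

(−15, −6) and (5, 2)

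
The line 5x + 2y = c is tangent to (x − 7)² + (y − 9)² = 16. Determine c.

c = 53 ± 4√29

For a tangent, require d(centre, line) = r = 4.
|5·7 + 2·9 − c| / √29 = 4
|c − (53)| = 4√29.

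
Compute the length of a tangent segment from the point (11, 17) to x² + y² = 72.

With centre O = (0, 0), |OP|² = 410 and r² = 72.
The tangent meets the radius at right angles, so tangent² = |PO|² − r² = 410 − 72 = 338.

13√2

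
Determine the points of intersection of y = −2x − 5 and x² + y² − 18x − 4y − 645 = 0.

From the line, y = −2x − 5. Substituting:
5x² + 10x − 600 = 0  ⟹  x² + 2x − 120 = 0
x = 10 or x = −12, giving (10, −25) and (−12, 19).

(−12, 19) and (10, −25)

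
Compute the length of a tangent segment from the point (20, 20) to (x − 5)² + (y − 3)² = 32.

√482

Centre (5, 3), r² = 32. |PO|² = (15)² + (17)² = 514.
The tangent meets the radius at right angles, so tangent² = |PO|² − r² = 514 − 32 = 482.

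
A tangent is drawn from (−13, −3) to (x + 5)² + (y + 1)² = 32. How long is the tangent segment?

6

With centre O = (−5, −1), |OP|² = 68 and r² = 32.
By the tangent–radius right angle, tangent length = √(|PO|² − r²) = √36 = 6.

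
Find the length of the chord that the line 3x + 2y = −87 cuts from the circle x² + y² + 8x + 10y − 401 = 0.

Express y = (−87 − 3x)/2 and substitute into the circle:
13x² + 494x + 4225 = 0  ⟹  x² + 38x + 325 = 0
x = −13 or x = −25, giving (−13, −24) and (−25, −6).
Chord length = distance between (−13, −24) and (−25, −6) = √468 = 6√13.

6√13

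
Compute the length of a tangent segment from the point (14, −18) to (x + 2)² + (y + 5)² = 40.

Centre (−2, −5), r² = 40. |PO|² = (16)² + (−13)² = 425.
By the tangent–radius right angle, tangent length = √(|PO|² − r²) = √385.

√385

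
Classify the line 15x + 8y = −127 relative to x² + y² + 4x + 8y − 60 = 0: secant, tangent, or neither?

secant

d² = (15·(−2) + 8·(−4) − (−127))²/289 = 4225/289; r² = 80.
Since d² < r², the line cuts the circle twice.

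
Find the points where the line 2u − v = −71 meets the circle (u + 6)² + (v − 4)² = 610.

(−29, 13) and (−27, 17)

Substitute v = 2u + 71:
5u² + 280u + 3915 = 0  ⟹  u² + 56u + 783 = 0
u = −27 or u = −29, giving (−27, 17) and (−29, 13).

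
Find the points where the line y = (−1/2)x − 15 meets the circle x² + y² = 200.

(−10, −10) and (−2, −14)

From the line, y = (−30 − x)/2. Substituting:
5x² + 60x + 100 = 0  ⟹  x² + 12x + 20 = 0
x = −2 or x = −10, giving (−2, −14) and (−10, −10).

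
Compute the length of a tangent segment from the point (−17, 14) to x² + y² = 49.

2√109

With centre O = (0, 0), |OP|² = 485 and r² = 49.
By the tangent–radius right angle, tangent length = √(|PO|² − r²) = √436 = 2√109.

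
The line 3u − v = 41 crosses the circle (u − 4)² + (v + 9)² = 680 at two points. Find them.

(2, −35) and (18, 13)

From the line, v = 3u − 41. Substituting:
10u² − 200u + 360 = 0  ⟹  u² − 20u + 36 = 0
u = 18 or u = 2, giving (18, 13) and (2, −35).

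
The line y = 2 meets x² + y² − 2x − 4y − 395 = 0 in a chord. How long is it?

From the line, y = 2. Substituting:
x² − 2x − 399 = 0
x = 21 or x = −19, giving (21, 2) and (−19, 2).
|(21, 2) − (−19, 2)| = √((40)² + (0)²) = 40.

40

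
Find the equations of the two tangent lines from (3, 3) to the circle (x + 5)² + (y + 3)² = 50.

Let a tangent through (3, 3) have slope m. Its distance from (−5, −3) must equal 5√2:
(−8m − (−6))² = 50(m² + 1)
7m² − 48m − 7 = 0, so m = −1/7 or m = 7.
With m = −1/7: x + 7y = 24. With m = 7: 7x − y = 18.

x + 7y = 24 and 7x − y = 18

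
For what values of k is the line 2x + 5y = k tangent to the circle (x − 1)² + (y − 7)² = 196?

For a tangent, require d(centre, line) = r = 14.
|2·1 + 5·7 − k| / √29 = 14
|k − (37)| = 14√29.

k = 37 ± 14√29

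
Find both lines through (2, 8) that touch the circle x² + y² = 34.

3x − 5y = −34 and 5x + 3y = 34

Write the tangent as mx − y + (8 − m·(2)) = 0 and set its distance from the centre to √34:
(−2m − (−8))² = 34(m² + 1)
15m² + 16m − 15 = 0, so m = 3/5 or m = −5/3.
With m = 3/5: 3x − 5y = −34. With m = −5/3: 5x + 3y = 34.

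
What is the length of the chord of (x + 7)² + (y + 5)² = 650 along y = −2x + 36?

6√5

The distance from (−7, −5) to the line is 55/√5, and r² = 650.
Half the chord is √(r² − d²) = √(45), so the full chord is 6√5.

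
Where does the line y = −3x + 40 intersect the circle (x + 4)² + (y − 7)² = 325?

(6, 22) and (13, 1)

Substitute y = −3x + 40:
10x² − 190x + 780 = 0  ⟹  x² − 19x + 78 = 0
x = 13 or x = 6, giving (13, 1) and (6, 22).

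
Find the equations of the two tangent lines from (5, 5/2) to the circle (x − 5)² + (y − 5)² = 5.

x + 2y = 10 and x − 2y = 0

A line y − (5/2) = m(x − (5)) is tangent when its distance from (5, 5) is √5:
[m·(0) − (5/2)]² = 5(m² + 1)
4m² − 1 = 0, so m = −1/2 or m = 1/2.
Through (5, 5/2) these give x + 2y = 10 and x − 2y = 0.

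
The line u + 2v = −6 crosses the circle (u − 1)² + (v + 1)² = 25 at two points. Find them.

Express v = (−6 − u)/2 and substitute into the circle:
5u² − 80 = 0  ⟹  u² − 16 = 0
u = 4 or u = −4, giving (4, −5) and (−4, −1).

(−4, −1) and (4, −5)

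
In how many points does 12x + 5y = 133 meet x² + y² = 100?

Substituting the line into the circle gives 169x² − 3192x + 15189 = 0.
Δ = 10188864 − 10267764 = −78900.
No real roots: the line does not meet the circle.

0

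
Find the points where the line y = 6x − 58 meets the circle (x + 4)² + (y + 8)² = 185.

(7, −16) and (9, −4)

Substitute y = 6x − 58:
37x² − 592x + 2331 = 0  ⟹  x² − 16x + 63 = 0
x = 9 or x = 7, giving (9, −4) and (7, −16).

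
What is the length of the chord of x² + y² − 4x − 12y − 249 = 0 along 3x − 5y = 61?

Express y = (−61 + 3x)/5 and substitute into the circle:
34x² − 646x + 1156 = 0  ⟹  x² − 19x + 34 = 0
x = 17 or x = 2, giving (17, −2) and (2, −11).
|(17, −2) − (2, −11)| = √((15)² + (9)²) = 3√34.

3√34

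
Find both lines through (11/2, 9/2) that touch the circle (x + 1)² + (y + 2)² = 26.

x − 5y = −17 and 5x − y = 23

Let a tangent through (11/2, 9/2) have slope m. Its distance from (−1, −2) must equal √26:
(−13/2m − (−13/2))² = 26(m² + 1)
5m² − 26m + 5 = 0, so m = 1/5 or m = 5.
With m = 1/5: x − 5y = −17. With m = 5: 5x − y = 23.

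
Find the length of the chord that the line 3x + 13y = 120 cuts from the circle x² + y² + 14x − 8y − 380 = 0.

3√178

Express y = (120 − 3x)/13 and substitute into the circle:
178x² + 1958x − 62300 = 0  ⟹  x² + 11x − 350 = 0
x = 14 or x = −25, giving (14, 6) and (−25, 15).
|(14, 6) − (−25, 15)| = √((39)² + (−9)²) = 3√178.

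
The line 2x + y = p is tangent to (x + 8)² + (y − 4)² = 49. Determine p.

For a tangent, require d(centre, line) = r = 7.
|2·(−8) + 1·4 − p| / √5 = 7
|p − (−12)| = 7√5.

p = −12 ± 7√5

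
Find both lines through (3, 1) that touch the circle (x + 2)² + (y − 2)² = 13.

2x − 3y = 3 and 3x + 2y = 11

A line y − (1) = m(x − (3)) is tangent when its distance from (−2, 2) is √13:
(−5m − (1))² = 13(m² + 1)
6m² + 5m − 6 = 0, so m = 2/3 or m = −3/2.
Through (3, 1) these give 2x − 3y = 3 and 3x + 2y = 11.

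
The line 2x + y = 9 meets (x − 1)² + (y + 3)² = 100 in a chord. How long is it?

Centre (1, −3), r² = 100. Perpendicular distance d from centre to line = |−10| / √5 = 10/√5.
Half the chord is √(r² − d²) = √(80), so the full chord is 8√5.

8√5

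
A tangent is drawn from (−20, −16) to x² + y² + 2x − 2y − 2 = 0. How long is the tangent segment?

Centre (−1, 1), r² = 4. |PO|² = (−19)² + (−17)² = 650.
The tangent meets the radius at right angles, so tangent² = |PO|² − r² = 650 − 4 = 646.

√646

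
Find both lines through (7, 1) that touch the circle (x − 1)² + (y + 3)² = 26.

5x − y = 34 and x + 5y = 12

A line y − (1) = m(x − (7)) is tangent when its distance from (1, −3) is √26:
(−6m − (−4))² = 26(m² + 1)
5m² − 24m − 5 = 0, so m = 5 or m = −1/5.
Through (7, 1) these give 5x − y = 34 and x + 5y = 12.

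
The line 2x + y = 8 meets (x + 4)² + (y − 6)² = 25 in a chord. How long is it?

2√5

Centre (−4, 6), r² = 25. Perpendicular distance d from centre to line = |−10| / √5 = 10/√5.
Chord = 2√(r² − d²) = 2·√(5) = 2√5.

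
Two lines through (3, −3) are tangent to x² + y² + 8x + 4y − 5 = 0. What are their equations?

4x + 3y = 3 and 3x − 4y = 21

Let a tangent through (3, −3) have slope m. Its distance from (−4, −2) must equal 5:
[m·(−7) − (1)]² = 25(m² + 1)
12m² + 7m − 12 = 0, so m = −4/3 or m = 3/4.
With m = −4/3: 4x + 3y = 3. With m = 3/4: 3x − 4y = 21.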